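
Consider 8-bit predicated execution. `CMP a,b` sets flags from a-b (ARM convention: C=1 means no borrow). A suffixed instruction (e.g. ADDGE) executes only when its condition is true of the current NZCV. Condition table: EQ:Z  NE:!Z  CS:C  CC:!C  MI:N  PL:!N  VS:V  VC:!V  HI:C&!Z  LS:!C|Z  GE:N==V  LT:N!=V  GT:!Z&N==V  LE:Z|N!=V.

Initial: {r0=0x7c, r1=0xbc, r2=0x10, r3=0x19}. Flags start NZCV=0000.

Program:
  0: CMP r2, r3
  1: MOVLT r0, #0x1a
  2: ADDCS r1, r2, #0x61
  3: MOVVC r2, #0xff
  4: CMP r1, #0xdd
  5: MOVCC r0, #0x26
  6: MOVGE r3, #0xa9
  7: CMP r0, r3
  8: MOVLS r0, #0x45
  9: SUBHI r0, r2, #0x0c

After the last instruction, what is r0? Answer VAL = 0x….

[0] flags=1000 → (cmp)
[1] flags=1000 LT?T → r0=0x1a
[2] flags=1000 CS?F → skip
[3] flags=1000 VC?T → r2=0xff
[4] flags=1000 → (cmp)
[5] flags=1000 CC?T → r0=0x26
[6] flags=1000 GE?F → skip
[7] flags=0010 → (cmp)
[8] flags=0010 LS?F → skip
[9] flags=0010 HI?T → r0=0xf3

VAL = 0xf3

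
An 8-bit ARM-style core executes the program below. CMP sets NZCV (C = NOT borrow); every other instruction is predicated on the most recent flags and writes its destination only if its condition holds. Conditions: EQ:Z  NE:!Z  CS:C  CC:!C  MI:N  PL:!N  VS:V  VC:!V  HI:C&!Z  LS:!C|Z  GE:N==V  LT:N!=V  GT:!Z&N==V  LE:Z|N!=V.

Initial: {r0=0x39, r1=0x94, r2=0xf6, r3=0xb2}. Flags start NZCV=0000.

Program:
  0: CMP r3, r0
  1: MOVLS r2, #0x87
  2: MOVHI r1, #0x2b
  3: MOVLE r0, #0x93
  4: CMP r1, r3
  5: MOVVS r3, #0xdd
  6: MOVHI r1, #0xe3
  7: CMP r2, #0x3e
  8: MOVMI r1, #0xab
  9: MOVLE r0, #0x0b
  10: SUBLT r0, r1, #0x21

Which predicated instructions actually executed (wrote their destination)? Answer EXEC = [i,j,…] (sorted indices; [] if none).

EXEC = [2,3,8,9,10]

[0] flags=0011 → (cmp)
[1] flags=0011 LS?F → skip
[2] flags=0011 HI?T → r1=0x2b
[3] flags=0011 LE?T → r0=0x93
[4] flags=0000 → (cmp)
[5] flags=0000 VS?F → skip
[6] flags=0000 HI?F → skip
[7] flags=1010 → (cmp)
[8] flags=1010 MI?T → r1=0xab
[9] flags=1010 LE?T → r0=0x0b
[10] flags=1010 LT?T → r0=0x8a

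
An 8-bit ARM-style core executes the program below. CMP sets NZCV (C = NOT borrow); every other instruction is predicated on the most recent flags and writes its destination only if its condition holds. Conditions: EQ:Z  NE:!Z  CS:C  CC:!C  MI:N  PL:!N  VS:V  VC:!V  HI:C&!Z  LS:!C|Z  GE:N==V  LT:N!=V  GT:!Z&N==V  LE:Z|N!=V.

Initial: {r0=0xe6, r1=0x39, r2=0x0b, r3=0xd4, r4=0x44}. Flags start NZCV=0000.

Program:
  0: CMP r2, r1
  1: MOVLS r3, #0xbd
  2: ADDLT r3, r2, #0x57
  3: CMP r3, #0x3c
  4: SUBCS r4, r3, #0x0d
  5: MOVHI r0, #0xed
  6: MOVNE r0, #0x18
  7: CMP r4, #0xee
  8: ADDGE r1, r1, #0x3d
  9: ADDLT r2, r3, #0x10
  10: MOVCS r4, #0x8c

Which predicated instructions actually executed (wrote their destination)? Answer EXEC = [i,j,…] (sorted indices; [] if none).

[0] flags=1000 → (cmp)
[1] flags=1000 LS?T → r3=0xbd
[2] flags=1000 LT?T → r3=0x62
[3] flags=0010 → (cmp)
[4] flags=0010 CS?T → r4=0x55
[5] flags=0010 HI?T → r0=0xed
[6] flags=0010 NE?T → r0=0x18
[7] flags=0000 → (cmp)
[8] flags=0000 GE?T → r1=0x76
[9] flags=0000 LT?F → skip
[10] flags=0000 CS?F → skip

EXEC = [1,2,4,5,6,8]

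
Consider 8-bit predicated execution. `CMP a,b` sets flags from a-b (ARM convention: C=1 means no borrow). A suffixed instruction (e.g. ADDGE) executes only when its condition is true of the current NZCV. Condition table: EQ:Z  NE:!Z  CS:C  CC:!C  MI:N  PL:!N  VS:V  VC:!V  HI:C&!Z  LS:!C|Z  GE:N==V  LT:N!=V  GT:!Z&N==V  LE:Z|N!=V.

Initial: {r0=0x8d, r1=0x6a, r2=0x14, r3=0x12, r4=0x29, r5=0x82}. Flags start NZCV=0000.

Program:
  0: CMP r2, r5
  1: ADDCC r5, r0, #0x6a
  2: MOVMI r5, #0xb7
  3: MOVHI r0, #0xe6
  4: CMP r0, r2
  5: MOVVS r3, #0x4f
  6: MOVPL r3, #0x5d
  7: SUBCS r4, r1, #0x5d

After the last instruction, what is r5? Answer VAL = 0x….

VAL = 0xb7

[0] flags=1001 → (cmp)
[1] flags=1001 CC?T → r5=0xf7
[2] flags=1001 MI?T → r5=0xb7
[3] flags=1001 HI?F → skip
[4] flags=0011 → (cmp)
[5] flags=0011 VS?T → r3=0x4f
[6] flags=0011 PL?T → r3=0x5d
[7] flags=0011 CS?T → r4=0x0d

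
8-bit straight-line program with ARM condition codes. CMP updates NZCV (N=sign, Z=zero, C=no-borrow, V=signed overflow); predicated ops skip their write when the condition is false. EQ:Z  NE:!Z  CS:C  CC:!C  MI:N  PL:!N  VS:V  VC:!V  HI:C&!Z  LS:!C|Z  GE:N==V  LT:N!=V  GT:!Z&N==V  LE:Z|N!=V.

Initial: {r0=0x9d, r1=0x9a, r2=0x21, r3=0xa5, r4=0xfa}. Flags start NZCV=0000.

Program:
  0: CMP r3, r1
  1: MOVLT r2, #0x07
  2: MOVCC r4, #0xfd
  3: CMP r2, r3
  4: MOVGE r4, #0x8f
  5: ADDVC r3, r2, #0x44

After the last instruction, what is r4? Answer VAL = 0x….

[0] flags=0010 → (cmp)
[1] flags=0010 LT?F → skip
[2] flags=0010 CC?F → skip
[3] flags=0000 → (cmp)
[4] flags=0000 GE?T → r4=0x8f
[5] flags=0000 VC?T → r3=0x65

VAL = 0x8f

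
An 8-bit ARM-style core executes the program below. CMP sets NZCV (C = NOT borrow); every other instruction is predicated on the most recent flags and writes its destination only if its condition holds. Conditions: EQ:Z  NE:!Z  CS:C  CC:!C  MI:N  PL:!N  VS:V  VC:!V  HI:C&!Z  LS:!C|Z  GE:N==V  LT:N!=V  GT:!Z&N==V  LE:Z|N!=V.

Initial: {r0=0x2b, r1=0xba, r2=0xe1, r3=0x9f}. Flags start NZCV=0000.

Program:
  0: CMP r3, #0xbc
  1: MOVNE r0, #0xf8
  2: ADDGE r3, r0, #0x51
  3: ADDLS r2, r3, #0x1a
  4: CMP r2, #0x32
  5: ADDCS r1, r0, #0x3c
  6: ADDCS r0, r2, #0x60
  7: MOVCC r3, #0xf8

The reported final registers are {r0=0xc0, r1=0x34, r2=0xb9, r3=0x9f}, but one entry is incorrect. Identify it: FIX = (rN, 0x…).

FIX = (r0, 0x19)

0: ✓ CMP  NZCV=1000
1: ✓ MOVNE  r0←0xf8
2: · ADDGE
3: ✓ ADDLS  r2←0xb9
4: ✓ CMP  NZCV=1010
5: ✓ ADDCS  r1←0x34
6: ✓ ADDCS  r0←0x19
7: · MOVCC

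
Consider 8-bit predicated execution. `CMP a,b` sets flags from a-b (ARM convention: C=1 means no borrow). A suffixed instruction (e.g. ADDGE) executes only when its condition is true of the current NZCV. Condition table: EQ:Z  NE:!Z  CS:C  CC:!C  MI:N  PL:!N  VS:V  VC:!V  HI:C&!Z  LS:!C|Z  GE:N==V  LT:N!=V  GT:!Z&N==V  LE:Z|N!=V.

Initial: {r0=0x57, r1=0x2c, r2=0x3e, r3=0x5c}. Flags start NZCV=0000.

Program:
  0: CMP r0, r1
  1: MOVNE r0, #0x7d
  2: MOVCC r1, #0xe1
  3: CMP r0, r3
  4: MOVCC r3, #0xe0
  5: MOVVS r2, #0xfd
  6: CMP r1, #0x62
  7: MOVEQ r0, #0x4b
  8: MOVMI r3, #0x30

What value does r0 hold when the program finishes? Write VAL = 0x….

0: ✓ CMP  NZCV=0010
1: ✓ MOVNE  r0←0x7d
2: · MOVCC
3: ✓ CMP  NZCV=0010
4: · MOVCC
5: · MOVVS
6: ✓ CMP  NZCV=1000
7: · MOVEQ
8: ✓ MOVMI  r3←0x30

VAL = 0x7d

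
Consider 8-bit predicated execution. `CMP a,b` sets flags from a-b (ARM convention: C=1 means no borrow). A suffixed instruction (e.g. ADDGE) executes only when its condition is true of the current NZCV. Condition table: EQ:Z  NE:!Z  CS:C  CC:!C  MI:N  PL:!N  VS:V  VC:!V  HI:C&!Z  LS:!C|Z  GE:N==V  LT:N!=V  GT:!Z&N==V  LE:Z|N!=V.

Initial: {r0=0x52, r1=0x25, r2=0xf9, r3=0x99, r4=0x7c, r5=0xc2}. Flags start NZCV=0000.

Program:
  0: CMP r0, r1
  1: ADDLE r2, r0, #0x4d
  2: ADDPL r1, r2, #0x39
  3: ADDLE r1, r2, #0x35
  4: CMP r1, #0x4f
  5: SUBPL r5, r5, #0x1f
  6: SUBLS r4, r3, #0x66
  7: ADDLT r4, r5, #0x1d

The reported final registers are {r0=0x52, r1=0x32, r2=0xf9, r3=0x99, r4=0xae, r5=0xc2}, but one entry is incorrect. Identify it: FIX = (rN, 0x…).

[0] flags=0010 → (cmp)
[1] flags=0010 LE?F → skip
[2] flags=0010 PL?T → r1=0x32
[3] flags=0010 LE?F → skip
[4] flags=1000 → (cmp)
[5] flags=1000 PL?F → skip
[6] flags=1000 LS?T → r4=0x33
[7] flags=1000 LT?T → r4=0xdf

FIX = (r4, 0xdf)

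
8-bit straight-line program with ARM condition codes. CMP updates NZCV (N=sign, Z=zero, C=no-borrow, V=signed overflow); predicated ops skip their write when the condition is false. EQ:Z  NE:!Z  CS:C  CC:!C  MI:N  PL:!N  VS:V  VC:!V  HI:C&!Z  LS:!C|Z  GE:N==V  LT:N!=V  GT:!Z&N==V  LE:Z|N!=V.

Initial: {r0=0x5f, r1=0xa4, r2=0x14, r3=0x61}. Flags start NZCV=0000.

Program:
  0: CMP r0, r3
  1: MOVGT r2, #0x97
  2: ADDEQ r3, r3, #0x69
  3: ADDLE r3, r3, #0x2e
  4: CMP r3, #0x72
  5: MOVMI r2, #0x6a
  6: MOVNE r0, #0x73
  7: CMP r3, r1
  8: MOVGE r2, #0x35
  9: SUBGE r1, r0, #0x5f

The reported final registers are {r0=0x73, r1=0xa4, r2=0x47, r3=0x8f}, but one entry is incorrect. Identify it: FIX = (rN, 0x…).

0: ✓ CMP  NZCV=1000
1: · MOVGT
2: · ADDEQ
3: ✓ ADDLE  r3←0x8f
4: ✓ CMP  NZCV=0011
5: · MOVMI
6: ✓ MOVNE  r0←0x73
7: ✓ CMP  NZCV=1000
8: · MOVGE
9: · SUBGE

FIX = (r2, 0x14)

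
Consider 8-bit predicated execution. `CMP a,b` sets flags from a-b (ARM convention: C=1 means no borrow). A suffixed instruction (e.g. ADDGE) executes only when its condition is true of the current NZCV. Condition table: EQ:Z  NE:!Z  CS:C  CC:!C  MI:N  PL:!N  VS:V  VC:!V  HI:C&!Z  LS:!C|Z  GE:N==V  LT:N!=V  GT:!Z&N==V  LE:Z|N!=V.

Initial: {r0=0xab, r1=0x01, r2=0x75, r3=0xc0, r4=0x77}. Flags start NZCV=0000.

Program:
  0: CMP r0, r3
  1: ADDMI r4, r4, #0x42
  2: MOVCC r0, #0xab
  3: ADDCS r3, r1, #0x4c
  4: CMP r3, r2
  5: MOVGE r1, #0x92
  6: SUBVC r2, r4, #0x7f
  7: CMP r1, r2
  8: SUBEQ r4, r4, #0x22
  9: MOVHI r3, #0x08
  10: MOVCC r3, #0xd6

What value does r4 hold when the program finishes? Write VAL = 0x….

[0] flags=1000 → (cmp)
[1] flags=1000 MI?T → r4=0xb9
[2] flags=1000 CC?T → r0=0xab
[3] flags=1000 CS?F → skip
[4] flags=0011 → (cmp)
[5] flags=0011 GE?F → skip
[6] flags=0011 VC?F → skip
[7] flags=1000 → (cmp)
[8] flags=1000 EQ?F → skip
[9] flags=1000 HI?F → skip
[10] flags=1000 CC?T → r3=0xd6

VAL = 0xb9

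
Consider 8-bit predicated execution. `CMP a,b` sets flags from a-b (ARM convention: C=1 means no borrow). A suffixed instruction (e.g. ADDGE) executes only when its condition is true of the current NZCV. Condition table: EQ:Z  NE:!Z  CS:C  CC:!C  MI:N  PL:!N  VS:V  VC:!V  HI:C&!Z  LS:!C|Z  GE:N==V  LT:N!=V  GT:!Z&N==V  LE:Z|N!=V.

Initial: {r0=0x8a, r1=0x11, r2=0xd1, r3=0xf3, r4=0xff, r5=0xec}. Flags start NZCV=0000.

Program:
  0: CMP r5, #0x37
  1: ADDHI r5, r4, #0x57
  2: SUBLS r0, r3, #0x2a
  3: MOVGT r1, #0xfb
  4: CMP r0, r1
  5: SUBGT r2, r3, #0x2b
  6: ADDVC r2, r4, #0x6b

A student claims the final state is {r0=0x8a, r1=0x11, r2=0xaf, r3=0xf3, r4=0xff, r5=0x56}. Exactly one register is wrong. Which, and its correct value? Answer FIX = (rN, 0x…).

FIX = (r2, 0xd1)

[0] flags=1010 → (cmp)
[1] flags=1010 HI?T → r5=0x56
[2] flags=1010 LS?F → skip
[3] flags=1010 GT?F → skip
[4] flags=0011 → (cmp)
[5] flags=0011 GT?F → skip
[6] flags=0011 VC?F → skip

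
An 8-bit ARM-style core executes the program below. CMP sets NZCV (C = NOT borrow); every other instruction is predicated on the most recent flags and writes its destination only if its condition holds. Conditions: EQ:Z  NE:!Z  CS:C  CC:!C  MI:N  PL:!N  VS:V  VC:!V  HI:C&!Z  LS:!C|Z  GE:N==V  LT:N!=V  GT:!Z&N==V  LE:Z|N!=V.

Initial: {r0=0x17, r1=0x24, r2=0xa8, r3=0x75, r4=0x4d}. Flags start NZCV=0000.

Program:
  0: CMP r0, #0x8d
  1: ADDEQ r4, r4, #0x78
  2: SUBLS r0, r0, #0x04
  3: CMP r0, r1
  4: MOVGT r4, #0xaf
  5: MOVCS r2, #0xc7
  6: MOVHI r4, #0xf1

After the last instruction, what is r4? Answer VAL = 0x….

VAL = 0x4d

[0] flags=1001 → (cmp)
[1] flags=1001 EQ?F → skip
[2] flags=1001 LS?T → r0=0x13
[3] flags=1000 → (cmp)
[4] flags=1000 GT?F → skip
[5] flags=1000 CS?F → skip
[6] flags=1000 HI?F → skip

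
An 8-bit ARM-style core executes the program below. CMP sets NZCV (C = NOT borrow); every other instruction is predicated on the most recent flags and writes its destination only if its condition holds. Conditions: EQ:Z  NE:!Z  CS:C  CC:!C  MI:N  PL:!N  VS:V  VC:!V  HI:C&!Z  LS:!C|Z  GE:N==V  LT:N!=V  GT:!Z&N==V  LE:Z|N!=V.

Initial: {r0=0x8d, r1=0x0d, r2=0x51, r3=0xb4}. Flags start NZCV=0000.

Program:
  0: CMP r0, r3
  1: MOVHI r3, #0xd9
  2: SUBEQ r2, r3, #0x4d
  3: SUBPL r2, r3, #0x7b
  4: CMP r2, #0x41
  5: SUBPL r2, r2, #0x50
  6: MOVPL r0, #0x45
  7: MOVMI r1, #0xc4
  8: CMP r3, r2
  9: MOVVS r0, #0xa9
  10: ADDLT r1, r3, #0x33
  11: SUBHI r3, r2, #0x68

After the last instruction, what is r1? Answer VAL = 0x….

[0] flags=1000 → (cmp)
[1] flags=1000 HI?F → skip
[2] flags=1000 EQ?F → skip
[3] flags=1000 PL?F → skip
[4] flags=0010 → (cmp)
[5] flags=0010 PL?T → r2=0x01
[6] flags=0010 PL?T → r0=0x45
[7] flags=0010 MI?F → skip
[8] flags=1010 → (cmp)
[9] flags=1010 VS?F → skip
[10] flags=1010 LT?T → r1=0xe7
[11] flags=1010 HI?T → r3=0x99

VAL = 0xe7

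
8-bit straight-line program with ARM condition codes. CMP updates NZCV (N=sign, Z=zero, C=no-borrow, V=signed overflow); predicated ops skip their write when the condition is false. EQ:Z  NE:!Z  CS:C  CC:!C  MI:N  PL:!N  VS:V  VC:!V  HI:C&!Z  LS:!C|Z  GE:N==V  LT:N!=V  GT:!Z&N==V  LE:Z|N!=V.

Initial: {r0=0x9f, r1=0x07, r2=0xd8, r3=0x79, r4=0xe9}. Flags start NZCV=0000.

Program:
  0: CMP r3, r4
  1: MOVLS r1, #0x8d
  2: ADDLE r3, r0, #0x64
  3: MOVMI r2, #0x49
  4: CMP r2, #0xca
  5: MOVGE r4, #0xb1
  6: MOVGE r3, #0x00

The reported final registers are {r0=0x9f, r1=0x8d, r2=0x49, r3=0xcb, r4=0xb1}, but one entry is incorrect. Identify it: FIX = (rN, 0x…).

FIX = (r3, 0x00)

[0] flags=1001 → (cmp)
[1] flags=1001 LS?T → r1=0x8d
[2] flags=1001 LE?F → skip
[3] flags=1001 MI?T → r2=0x49
[4] flags=0000 → (cmp)
[5] flags=0000 GE?T → r4=0xb1
[6] flags=0000 GE?T → r3=0x00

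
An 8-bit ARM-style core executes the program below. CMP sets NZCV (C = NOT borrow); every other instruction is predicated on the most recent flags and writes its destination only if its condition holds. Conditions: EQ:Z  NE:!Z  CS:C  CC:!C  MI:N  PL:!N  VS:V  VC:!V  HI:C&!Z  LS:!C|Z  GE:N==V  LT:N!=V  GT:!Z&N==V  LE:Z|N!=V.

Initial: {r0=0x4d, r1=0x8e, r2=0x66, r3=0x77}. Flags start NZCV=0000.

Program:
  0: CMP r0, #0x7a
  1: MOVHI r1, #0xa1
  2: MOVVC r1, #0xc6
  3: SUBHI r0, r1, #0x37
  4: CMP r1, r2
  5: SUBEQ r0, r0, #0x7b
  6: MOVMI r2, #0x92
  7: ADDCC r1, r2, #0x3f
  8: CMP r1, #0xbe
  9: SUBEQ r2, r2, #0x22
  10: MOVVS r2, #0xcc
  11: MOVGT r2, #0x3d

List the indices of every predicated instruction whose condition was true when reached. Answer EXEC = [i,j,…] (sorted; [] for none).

EXEC = [2,11]

0: ✓ CMP  NZCV=1000
1: · MOVHI
2: ✓ MOVVC  r1←0xc6
3: · SUBHI
4: ✓ CMP  NZCV=0011
5: · SUBEQ
6: · MOVMI
7: · ADDCC
8: ✓ CMP  NZCV=0010
9: · SUBEQ
10: · MOVVS
11: ✓ MOVGT  r2←0x3d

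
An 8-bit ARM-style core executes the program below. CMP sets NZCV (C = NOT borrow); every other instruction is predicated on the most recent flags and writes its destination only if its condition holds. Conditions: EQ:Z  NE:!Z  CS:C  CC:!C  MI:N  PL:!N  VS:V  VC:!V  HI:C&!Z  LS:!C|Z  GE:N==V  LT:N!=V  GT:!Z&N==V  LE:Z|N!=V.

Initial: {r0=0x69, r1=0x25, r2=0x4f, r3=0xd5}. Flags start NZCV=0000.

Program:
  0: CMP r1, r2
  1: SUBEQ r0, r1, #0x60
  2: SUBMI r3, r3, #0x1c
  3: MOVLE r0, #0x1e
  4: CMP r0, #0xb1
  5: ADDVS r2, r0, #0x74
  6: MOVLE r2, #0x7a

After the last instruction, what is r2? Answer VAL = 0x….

[0] flags=1000 → (cmp)
[1] flags=1000 EQ?F → skip
[2] flags=1000 MI?T → r3=0xb9
[3] flags=1000 LE?T → r0=0x1e
[4] flags=0000 → (cmp)
[5] flags=0000 VS?F → skip
[6] flags=0000 LE?F → skip

VAL = 0x4f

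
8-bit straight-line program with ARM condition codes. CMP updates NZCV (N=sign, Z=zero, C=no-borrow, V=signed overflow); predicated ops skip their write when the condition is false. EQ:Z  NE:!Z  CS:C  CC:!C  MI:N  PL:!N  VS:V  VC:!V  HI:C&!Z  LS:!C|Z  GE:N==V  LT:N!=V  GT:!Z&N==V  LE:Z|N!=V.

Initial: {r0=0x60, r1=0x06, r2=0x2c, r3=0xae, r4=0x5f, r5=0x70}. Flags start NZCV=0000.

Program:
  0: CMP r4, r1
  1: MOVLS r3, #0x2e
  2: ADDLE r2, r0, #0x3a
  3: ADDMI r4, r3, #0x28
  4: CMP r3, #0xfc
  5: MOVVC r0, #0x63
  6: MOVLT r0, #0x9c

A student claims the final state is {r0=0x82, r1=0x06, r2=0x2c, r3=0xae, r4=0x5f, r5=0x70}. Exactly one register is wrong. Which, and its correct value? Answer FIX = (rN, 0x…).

FIX = (r0, 0x9c)

0: ✓ CMP  NZCV=0010
1: · MOVLS
2: · ADDLE
3: · ADDMI
4: ✓ CMP  NZCV=1000
5: ✓ MOVVC  r0←0x63
6: ✓ MOVLT  r0←0x9c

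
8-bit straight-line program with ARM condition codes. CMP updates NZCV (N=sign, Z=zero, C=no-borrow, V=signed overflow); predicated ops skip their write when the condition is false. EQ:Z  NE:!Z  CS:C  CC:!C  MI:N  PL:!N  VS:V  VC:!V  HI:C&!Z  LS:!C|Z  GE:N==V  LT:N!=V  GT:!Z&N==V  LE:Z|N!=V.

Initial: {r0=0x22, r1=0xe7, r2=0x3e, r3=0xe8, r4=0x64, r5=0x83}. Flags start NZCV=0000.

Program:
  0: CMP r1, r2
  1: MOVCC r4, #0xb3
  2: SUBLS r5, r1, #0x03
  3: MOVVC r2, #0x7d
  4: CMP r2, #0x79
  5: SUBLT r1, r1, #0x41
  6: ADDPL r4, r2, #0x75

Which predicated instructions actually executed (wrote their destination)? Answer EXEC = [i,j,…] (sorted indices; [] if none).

EXEC = [3,6]

[0] flags=1010 → (cmp)
[1] flags=1010 CC?F → skip
[2] flags=1010 LS?F → skip
[3] flags=1010 VC?T → r2=0x7d
[4] flags=0010 → (cmp)
[5] flags=0010 LT?F → skip
[6] flags=0010 PL?T → r4=0xf2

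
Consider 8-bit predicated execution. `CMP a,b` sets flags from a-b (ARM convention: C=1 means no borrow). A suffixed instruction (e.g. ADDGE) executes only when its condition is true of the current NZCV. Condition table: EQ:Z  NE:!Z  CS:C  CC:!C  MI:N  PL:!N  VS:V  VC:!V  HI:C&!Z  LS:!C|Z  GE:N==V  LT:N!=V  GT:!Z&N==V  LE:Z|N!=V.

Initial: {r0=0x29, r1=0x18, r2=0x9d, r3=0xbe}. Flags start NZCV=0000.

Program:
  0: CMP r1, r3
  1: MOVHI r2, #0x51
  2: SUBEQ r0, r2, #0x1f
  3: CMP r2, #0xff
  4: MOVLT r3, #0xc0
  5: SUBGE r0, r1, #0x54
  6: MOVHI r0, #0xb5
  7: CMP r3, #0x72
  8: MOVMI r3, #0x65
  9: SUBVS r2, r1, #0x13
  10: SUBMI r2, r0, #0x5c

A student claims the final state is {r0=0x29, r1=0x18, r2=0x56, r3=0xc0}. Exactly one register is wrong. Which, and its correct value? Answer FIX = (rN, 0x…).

FIX = (r2, 0x05)

[0] flags=0000 → (cmp)
[1] flags=0000 HI?F → skip
[2] flags=0000 EQ?F → skip
[3] flags=1000 → (cmp)
[4] flags=1000 LT?T → r3=0xc0
[5] flags=1000 GE?F → skip
[6] flags=1000 HI?F → skip
[7] flags=0011 → (cmp)
[8] flags=0011 MI?F → skip
[9] flags=0011 VS?T → r2=0x05
[10] flags=0011 MI?F → skip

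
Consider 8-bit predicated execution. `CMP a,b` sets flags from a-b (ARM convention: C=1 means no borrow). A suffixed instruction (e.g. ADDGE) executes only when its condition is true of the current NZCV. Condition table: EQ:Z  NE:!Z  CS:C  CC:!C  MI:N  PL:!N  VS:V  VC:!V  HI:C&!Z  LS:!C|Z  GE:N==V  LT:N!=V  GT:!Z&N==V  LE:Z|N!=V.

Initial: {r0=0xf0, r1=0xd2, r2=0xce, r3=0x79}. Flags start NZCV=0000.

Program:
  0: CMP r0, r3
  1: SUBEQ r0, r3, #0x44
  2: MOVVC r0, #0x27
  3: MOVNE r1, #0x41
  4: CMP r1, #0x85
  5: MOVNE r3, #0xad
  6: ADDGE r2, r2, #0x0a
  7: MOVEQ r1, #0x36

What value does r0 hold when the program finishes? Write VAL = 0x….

VAL = 0xf0

0: ✓ CMP  NZCV=0011
1: · SUBEQ
2: · MOVVC
3: ✓ MOVNE  r1←0x41
4: ✓ CMP  NZCV=1001
5: ✓ MOVNE  r3←0xad
6: ✓ ADDGE  r2←0xd8
7: · MOVEQ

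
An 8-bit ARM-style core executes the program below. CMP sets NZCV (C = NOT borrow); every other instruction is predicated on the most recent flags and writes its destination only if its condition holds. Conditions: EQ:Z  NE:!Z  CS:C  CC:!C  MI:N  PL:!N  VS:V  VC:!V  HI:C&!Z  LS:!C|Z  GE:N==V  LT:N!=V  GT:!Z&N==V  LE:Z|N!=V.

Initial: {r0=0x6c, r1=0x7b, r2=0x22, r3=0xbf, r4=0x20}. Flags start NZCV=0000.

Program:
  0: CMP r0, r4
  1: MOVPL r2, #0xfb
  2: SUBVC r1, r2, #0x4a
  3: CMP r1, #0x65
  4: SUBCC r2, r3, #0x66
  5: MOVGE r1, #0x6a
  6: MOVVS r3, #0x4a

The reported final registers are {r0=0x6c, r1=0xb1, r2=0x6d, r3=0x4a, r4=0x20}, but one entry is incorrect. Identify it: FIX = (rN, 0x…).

0: ✓ CMP  NZCV=0010
1: ✓ MOVPL  r2←0xfb
2: ✓ SUBVC  r1←0xb1
3: ✓ CMP  NZCV=0011
4: · SUBCC
5: · MOVGE
6: ✓ MOVVS  r3←0x4a

FIX = (r2, 0xfb)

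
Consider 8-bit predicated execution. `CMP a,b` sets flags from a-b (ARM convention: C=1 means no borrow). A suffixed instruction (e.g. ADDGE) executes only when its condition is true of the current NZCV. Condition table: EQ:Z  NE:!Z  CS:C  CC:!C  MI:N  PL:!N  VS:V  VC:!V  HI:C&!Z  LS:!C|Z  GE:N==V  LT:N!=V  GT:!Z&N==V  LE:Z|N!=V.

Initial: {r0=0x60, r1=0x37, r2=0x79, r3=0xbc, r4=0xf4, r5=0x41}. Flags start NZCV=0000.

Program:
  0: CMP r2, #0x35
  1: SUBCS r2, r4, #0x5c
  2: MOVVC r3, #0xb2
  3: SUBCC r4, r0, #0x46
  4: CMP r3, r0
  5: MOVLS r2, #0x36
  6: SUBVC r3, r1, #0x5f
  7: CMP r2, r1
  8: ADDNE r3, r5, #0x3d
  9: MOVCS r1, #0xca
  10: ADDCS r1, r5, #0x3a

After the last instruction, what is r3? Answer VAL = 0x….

0: ✓ CMP  NZCV=0010
1: ✓ SUBCS  r2←0x98
2: ✓ MOVVC  r3←0xb2
3: · SUBCC
4: ✓ CMP  NZCV=0011
5: · MOVLS
6: · SUBVC
7: ✓ CMP  NZCV=0011
8: ✓ ADDNE  r3←0x7e
9: ✓ MOVCS  r1←0xca
10: ✓ ADDCS  r1←0x7b

VAL = 0x7e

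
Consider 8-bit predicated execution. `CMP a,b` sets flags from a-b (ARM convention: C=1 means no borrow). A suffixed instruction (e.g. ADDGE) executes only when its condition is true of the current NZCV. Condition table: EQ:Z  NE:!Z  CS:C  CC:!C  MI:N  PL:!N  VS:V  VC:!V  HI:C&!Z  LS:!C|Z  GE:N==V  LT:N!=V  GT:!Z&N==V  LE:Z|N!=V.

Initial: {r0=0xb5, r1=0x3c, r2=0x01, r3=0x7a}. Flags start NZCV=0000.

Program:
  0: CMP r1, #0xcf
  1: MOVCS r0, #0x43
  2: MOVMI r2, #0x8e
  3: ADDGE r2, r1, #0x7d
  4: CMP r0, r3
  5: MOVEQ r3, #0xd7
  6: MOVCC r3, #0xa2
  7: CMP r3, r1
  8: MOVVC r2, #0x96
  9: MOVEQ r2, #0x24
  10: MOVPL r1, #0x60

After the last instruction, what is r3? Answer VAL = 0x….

[0] flags=0000 → (cmp)
[1] flags=0000 CS?F → skip
[2] flags=0000 MI?F → skip
[3] flags=0000 GE?T → r2=0xb9
[4] flags=0011 → (cmp)
[5] flags=0011 EQ?F → skip
[6] flags=0011 CC?F → skip
[7] flags=0010 → (cmp)
[8] flags=0010 VC?T → r2=0x96
[9] flags=0010 EQ?F → skip
[10] flags=0010 PL?T → r1=0x60

VAL = 0x7a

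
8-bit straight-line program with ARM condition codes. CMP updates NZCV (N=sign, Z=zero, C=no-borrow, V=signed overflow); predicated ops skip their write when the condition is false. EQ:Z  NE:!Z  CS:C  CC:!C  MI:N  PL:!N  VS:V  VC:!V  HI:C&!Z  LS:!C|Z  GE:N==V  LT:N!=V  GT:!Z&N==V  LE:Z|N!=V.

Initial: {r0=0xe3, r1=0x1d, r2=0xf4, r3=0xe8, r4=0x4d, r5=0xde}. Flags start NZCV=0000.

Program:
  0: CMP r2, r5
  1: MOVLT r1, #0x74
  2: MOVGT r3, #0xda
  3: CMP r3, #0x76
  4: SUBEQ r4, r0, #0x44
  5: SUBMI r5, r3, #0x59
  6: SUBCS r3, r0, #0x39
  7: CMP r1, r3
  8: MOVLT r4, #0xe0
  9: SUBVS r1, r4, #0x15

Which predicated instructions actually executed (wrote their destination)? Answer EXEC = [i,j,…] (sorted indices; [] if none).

EXEC = [2,6]

[0] flags=0010 → (cmp)
[1] flags=0010 LT?F → skip
[2] flags=0010 GT?T → r3=0xda
[3] flags=0011 → (cmp)
[4] flags=0011 EQ?F → skip
[5] flags=0011 MI?F → skip
[6] flags=0011 CS?T → r3=0xaa
[7] flags=0000 → (cmp)
[8] flags=0000 LT?F → skip
[9] flags=0000 VS?F → skip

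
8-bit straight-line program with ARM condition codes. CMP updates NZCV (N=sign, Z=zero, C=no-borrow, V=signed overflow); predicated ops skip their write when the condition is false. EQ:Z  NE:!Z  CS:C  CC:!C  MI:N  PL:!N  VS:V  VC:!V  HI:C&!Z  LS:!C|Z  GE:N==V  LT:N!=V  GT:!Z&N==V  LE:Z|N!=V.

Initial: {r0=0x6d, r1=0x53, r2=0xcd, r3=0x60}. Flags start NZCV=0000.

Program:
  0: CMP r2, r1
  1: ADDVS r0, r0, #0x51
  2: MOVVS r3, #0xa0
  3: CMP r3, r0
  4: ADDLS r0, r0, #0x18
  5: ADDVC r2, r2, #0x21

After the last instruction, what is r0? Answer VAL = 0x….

VAL = 0xd6

0: ✓ CMP  NZCV=0011
1: ✓ ADDVS  r0←0xbe
2: ✓ MOVVS  r3←0xa0
3: ✓ CMP  NZCV=1000
4: ✓ ADDLS  r0←0xd6
5: ✓ ADDVC  r2←0xee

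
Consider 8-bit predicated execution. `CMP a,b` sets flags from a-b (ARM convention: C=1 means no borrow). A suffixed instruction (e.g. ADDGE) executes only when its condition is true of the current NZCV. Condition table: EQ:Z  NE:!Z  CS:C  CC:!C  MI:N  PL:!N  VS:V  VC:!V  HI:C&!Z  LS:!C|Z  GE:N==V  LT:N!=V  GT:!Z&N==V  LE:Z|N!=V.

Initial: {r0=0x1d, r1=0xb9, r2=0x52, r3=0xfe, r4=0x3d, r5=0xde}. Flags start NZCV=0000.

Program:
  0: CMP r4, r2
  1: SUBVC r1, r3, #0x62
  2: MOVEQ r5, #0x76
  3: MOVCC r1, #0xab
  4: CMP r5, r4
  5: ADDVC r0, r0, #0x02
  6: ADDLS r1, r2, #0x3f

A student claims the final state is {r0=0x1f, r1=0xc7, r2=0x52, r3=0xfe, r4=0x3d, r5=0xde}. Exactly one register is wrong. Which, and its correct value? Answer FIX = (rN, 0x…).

FIX = (r1, 0xab)

[0] flags=1000 → (cmp)
[1] flags=1000 VC?T → r1=0x9c
[2] flags=1000 EQ?F → skip
[3] flags=1000 CC?T → r1=0xab
[4] flags=1010 → (cmp)
[5] flags=1010 VC?T → r0=0x1f
[6] flags=1010 LS?F → skip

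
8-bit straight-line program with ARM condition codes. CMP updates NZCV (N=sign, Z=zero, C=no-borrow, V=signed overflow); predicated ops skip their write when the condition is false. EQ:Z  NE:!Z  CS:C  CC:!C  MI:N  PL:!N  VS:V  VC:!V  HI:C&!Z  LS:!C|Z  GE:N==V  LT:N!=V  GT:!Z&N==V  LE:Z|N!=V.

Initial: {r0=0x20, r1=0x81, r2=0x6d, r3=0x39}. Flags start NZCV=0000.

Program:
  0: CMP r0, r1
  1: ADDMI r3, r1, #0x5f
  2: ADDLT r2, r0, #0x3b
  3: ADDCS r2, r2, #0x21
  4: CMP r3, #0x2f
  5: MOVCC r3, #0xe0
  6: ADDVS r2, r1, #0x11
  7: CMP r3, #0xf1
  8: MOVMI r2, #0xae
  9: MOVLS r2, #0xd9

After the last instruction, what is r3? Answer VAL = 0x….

VAL = 0xe0

[0] flags=1001 → (cmp)
[1] flags=1001 MI?T → r3=0xe0
[2] flags=1001 LT?F → skip
[3] flags=1001 CS?F → skip
[4] flags=1010 → (cmp)
[5] flags=1010 CC?F → skip
[6] flags=1010 VS?F → skip
[7] flags=1000 → (cmp)
[8] flags=1000 MI?T → r2=0xae
[9] flags=1000 LS?T → r2=0xd9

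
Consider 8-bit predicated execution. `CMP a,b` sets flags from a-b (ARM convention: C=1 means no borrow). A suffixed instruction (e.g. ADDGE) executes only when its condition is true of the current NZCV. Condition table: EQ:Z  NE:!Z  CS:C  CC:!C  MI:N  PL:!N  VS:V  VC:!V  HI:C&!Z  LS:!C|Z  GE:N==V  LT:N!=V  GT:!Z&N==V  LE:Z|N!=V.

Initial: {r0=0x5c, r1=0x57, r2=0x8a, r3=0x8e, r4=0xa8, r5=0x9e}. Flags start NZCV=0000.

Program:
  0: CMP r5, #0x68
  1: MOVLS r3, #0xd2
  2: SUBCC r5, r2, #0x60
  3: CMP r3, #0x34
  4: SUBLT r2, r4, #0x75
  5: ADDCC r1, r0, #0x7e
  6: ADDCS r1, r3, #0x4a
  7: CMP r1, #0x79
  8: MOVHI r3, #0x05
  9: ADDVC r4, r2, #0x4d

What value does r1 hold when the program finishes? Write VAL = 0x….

VAL = 0xd8

0: ✓ CMP  NZCV=0011
1: · MOVLS
2: · SUBCC
3: ✓ CMP  NZCV=0011
4: ✓ SUBLT  r2←0x33
5: · ADDCC
6: ✓ ADDCS  r1←0xd8
7: ✓ CMP  NZCV=0011
8: ✓ MOVHI  r3←0x05
9: · ADDVC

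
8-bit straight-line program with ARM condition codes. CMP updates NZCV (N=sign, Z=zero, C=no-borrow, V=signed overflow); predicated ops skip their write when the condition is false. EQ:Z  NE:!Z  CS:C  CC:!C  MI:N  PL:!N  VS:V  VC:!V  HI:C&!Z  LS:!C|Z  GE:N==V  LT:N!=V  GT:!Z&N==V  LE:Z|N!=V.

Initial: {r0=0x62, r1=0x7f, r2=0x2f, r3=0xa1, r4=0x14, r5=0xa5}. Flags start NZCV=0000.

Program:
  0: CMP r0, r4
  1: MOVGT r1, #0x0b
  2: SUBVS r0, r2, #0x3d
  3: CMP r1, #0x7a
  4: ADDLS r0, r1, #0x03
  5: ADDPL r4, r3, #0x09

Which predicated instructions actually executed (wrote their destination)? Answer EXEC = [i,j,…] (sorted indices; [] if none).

EXEC = [1,4]

0: ✓ CMP  NZCV=0010
1: ✓ MOVGT  r1←0x0b
2: · SUBVS
3: ✓ CMP  NZCV=1000
4: ✓ ADDLS  r0←0x0e
5: · ADDPL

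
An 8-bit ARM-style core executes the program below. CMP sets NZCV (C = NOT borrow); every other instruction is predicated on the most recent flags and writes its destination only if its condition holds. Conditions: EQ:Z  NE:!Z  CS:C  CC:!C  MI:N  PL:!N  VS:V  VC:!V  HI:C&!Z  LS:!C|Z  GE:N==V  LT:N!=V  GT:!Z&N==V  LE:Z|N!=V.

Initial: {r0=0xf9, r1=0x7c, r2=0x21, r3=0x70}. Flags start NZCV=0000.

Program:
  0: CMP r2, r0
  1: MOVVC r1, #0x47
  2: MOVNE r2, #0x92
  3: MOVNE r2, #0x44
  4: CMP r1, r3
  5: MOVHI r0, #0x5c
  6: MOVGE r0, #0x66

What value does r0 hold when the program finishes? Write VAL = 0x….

0: ✓ CMP  NZCV=0000
1: ✓ MOVVC  r1←0x47
2: ✓ MOVNE  r2←0x92
3: ✓ MOVNE  r2←0x44
4: ✓ CMP  NZCV=1000
5: · MOVHI
6: · MOVGE

VAL = 0xf9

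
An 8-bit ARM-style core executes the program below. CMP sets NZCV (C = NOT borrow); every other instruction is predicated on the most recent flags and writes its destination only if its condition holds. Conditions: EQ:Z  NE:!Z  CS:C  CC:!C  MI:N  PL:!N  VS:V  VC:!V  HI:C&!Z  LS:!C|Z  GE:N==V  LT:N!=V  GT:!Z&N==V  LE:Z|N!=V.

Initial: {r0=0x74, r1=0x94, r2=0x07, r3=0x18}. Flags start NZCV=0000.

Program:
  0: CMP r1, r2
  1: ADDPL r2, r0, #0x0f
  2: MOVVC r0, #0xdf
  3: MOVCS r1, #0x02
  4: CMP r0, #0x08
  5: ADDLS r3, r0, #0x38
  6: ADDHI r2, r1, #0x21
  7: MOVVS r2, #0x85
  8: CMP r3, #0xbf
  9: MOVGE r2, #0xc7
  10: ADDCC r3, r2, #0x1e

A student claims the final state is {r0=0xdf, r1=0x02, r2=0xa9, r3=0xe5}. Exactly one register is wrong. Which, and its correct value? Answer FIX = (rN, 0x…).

FIX = (r2, 0xc7)

[0] flags=1010 → (cmp)
[1] flags=1010 PL?F → skip
[2] flags=1010 VC?T → r0=0xdf
[3] flags=1010 CS?T → r1=0x02
[4] flags=1010 → (cmp)
[5] flags=1010 LS?F → skip
[6] flags=1010 HI?T → r2=0x23
[7] flags=1010 VS?F → skip
[8] flags=0000 → (cmp)
[9] flags=0000 GE?T → r2=0xc7
[10] flags=0000 CC?T → r3=0xe5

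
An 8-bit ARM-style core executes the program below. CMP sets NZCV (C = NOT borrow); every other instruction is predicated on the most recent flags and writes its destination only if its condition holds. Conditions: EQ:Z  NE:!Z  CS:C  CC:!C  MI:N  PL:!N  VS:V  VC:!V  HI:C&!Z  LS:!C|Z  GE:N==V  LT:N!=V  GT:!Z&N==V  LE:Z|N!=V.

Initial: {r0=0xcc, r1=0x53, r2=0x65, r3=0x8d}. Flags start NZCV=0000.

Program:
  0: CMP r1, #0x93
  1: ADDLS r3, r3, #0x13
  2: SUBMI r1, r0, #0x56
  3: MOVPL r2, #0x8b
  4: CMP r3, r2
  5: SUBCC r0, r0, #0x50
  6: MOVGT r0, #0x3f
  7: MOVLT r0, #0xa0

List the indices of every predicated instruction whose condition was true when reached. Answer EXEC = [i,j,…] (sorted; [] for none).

EXEC = [1,2,7]

0: ✓ CMP  NZCV=1001
1: ✓ ADDLS  r3←0xa0
2: ✓ SUBMI  r1←0x76
3: · MOVPL
4: ✓ CMP  NZCV=0011
5: · SUBCC
6: · MOVGT
7: ✓ MOVLT  r0←0xa0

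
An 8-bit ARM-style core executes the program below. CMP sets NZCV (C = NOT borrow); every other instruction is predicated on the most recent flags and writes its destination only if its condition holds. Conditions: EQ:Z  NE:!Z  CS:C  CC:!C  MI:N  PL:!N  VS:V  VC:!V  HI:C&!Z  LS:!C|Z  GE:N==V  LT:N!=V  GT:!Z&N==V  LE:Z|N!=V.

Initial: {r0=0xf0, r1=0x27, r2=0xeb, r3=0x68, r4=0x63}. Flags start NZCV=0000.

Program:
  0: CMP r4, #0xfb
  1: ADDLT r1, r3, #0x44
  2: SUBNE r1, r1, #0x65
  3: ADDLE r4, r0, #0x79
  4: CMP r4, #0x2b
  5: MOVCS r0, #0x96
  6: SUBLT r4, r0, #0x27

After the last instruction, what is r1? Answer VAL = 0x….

VAL = 0xc2

[0] flags=0000 → (cmp)
[1] flags=0000 LT?F → skip
[2] flags=0000 NE?T → r1=0xc2
[3] flags=0000 LE?F → skip
[4] flags=0010 → (cmp)
[5] flags=0010 CS?T → r0=0x96
[6] flags=0010 LT?F → skip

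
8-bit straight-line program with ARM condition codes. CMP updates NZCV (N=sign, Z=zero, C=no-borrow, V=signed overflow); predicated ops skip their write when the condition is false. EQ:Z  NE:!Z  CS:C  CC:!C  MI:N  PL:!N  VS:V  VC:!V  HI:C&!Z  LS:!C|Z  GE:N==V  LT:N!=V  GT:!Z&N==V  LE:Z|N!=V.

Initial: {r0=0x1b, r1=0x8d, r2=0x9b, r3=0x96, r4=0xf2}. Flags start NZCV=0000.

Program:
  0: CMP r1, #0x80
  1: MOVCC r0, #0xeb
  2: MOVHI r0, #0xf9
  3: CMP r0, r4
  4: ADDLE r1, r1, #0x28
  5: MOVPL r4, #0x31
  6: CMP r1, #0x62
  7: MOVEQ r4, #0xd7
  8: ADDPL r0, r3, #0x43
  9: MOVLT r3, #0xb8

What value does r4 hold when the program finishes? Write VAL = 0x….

0: ✓ CMP  NZCV=0010
1: · MOVCC
2: ✓ MOVHI  r0←0xf9
3: ✓ CMP  NZCV=0010
4: · ADDLE
5: ✓ MOVPL  r4←0x31
6: ✓ CMP  NZCV=0011
7: · MOVEQ
8: ✓ ADDPL  r0←0xd9
9: ✓ MOVLT  r3←0xb8

VAL = 0x31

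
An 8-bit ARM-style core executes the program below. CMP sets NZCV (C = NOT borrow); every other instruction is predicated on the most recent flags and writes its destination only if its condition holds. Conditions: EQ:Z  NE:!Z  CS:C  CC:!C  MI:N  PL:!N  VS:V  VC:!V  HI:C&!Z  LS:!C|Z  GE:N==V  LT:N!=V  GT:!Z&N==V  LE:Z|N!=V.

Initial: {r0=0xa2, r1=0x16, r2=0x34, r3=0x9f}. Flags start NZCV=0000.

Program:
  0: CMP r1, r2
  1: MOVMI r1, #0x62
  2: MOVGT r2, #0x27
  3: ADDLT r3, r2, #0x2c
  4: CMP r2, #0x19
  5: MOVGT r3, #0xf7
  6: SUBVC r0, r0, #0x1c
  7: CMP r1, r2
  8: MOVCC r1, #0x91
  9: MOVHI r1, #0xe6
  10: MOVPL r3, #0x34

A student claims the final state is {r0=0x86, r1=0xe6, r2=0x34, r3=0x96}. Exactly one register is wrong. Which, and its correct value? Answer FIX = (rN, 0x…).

[0] flags=1000 → (cmp)
[1] flags=1000 MI?T → r1=0x62
[2] flags=1000 GT?F → skip
[3] flags=1000 LT?T → r3=0x60
[4] flags=0010 → (cmp)
[5] flags=0010 GT?T → r3=0xf7
[6] flags=0010 VC?T → r0=0x86
[7] flags=0010 → (cmp)
[8] flags=0010 CC?F → skip
[9] flags=0010 HI?T → r1=0xe6
[10] flags=0010 PL?T → r3=0x34

FIX = (r3, 0x34)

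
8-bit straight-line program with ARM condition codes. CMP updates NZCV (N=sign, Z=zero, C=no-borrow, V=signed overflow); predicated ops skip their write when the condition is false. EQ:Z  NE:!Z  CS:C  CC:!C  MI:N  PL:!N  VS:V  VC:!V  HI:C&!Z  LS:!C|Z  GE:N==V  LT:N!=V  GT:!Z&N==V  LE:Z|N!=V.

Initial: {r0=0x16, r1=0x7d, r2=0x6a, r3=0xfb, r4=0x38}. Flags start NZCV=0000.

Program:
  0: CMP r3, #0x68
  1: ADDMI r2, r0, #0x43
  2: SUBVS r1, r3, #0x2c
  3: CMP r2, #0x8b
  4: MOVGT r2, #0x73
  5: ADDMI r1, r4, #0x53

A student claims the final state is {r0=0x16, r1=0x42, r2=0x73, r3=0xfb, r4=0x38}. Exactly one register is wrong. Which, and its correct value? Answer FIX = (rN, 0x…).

FIX = (r1, 0x8b)

[0] flags=1010 → (cmp)
[1] flags=1010 MI?T → r2=0x59
[2] flags=1010 VS?F → skip
[3] flags=1001 → (cmp)
[4] flags=1001 GT?T → r2=0x73
[5] flags=1001 MI?T → r1=0x8b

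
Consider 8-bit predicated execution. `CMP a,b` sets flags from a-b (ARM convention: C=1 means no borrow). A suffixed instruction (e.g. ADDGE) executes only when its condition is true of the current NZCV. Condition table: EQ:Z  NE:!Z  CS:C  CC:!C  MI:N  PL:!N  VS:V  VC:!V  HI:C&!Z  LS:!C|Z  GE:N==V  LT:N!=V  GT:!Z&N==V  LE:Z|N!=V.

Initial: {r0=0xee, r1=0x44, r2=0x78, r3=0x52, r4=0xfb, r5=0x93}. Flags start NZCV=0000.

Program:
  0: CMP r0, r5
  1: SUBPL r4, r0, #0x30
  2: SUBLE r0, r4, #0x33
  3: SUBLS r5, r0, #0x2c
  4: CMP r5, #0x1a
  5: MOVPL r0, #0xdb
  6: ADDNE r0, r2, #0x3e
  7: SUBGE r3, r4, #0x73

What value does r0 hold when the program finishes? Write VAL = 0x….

0: ✓ CMP  NZCV=0010
1: ✓ SUBPL  r4←0xbe
2: · SUBLE
3: · SUBLS
4: ✓ CMP  NZCV=0011
5: ✓ MOVPL  r0←0xdb
6: ✓ ADDNE  r0←0xb6
7: · SUBGE

VAL = 0xb6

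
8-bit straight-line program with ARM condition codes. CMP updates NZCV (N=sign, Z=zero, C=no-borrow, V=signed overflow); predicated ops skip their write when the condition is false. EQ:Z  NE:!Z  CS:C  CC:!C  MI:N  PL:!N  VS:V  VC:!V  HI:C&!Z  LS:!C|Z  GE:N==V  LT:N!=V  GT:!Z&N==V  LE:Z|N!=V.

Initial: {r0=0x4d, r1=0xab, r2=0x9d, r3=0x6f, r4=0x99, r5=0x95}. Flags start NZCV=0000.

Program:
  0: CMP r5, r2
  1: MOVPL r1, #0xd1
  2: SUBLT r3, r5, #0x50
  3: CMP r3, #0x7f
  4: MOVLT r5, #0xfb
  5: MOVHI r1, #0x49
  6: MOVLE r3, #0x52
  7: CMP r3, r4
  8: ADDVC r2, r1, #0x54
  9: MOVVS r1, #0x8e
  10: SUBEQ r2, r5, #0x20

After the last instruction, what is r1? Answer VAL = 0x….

0: ✓ CMP  NZCV=1000
1: · MOVPL
2: ✓ SUBLT  r3←0x45
3: ✓ CMP  NZCV=1000
4: ✓ MOVLT  r5←0xfb
5: · MOVHI
6: ✓ MOVLE  r3←0x52
7: ✓ CMP  NZCV=1001
8: · ADDVC
9: ✓ MOVVS  r1←0x8e
10: · SUBEQ

VAL = 0x8e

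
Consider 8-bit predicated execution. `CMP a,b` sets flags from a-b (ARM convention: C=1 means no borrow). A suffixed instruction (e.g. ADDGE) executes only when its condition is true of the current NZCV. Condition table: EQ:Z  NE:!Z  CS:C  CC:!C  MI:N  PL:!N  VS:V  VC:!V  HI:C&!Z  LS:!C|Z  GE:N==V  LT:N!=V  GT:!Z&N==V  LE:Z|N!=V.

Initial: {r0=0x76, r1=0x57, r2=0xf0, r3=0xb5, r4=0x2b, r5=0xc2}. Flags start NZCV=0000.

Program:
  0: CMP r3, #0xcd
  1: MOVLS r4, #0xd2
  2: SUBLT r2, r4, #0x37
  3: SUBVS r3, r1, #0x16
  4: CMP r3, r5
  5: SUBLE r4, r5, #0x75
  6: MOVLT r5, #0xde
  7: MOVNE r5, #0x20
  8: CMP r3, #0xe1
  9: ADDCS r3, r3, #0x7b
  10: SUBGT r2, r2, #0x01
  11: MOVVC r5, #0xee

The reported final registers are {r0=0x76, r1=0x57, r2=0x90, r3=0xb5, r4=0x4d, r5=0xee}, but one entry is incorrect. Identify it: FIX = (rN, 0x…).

[0] flags=1000 → (cmp)
[1] flags=1000 LS?T → r4=0xd2
[2] flags=1000 LT?T → r2=0x9b
[3] flags=1000 VS?F → skip
[4] flags=1000 → (cmp)
[5] flags=1000 LE?T → r4=0x4d
[6] flags=1000 LT?T → r5=0xde
[7] flags=1000 NE?T → r5=0x20
[8] flags=1000 → (cmp)
[9] flags=1000 CS?F → skip
[10] flags=1000 GT?F → skip
[11] flags=1000 VC?T → r5=0xee

FIX = (r2, 0x9b)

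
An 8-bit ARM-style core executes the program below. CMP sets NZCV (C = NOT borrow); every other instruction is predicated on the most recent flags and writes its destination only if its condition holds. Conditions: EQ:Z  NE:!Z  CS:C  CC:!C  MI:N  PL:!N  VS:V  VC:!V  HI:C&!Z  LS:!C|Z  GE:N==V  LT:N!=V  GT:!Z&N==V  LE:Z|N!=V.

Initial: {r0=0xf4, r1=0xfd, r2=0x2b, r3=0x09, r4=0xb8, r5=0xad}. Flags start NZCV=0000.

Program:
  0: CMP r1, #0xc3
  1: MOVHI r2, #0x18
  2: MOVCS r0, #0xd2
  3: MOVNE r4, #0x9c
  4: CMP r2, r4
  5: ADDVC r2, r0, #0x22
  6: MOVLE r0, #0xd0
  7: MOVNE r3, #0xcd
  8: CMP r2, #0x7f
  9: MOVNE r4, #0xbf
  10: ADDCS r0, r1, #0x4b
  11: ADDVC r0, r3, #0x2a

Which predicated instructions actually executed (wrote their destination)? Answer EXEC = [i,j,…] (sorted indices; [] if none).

EXEC = [1,2,3,5,7,9,10]

0: ✓ CMP  NZCV=0010
1: ✓ MOVHI  r2←0x18
2: ✓ MOVCS  r0←0xd2
3: ✓ MOVNE  r4←0x9c
4: ✓ CMP  NZCV=0000
5: ✓ ADDVC  r2←0xf4
6: · MOVLE
7: ✓ MOVNE  r3←0xcd
8: ✓ CMP  NZCV=0011
9: ✓ MOVNE  r4←0xbf
10: ✓ ADDCS  r0←0x48
11: · ADDVC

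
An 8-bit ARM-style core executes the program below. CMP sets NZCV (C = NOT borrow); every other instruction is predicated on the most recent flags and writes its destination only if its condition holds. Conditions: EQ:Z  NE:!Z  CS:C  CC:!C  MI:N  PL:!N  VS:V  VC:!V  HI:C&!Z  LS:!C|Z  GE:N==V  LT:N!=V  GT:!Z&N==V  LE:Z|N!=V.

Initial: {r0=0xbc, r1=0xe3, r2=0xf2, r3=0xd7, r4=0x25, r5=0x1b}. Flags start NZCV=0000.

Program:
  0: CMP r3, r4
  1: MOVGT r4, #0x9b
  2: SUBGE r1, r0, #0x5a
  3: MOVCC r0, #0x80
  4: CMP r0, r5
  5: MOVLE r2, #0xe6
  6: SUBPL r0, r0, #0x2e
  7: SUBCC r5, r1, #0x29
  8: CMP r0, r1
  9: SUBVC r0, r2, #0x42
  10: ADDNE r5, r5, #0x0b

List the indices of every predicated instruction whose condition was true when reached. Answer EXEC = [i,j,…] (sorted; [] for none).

EXEC = [5,9,10]

[0] flags=1010 → (cmp)
[1] flags=1010 GT?F → skip
[2] flags=1010 GE?F → skip
[3] flags=1010 CC?F → skip
[4] flags=1010 → (cmp)
[5] flags=1010 LE?T → r2=0xe6
[6] flags=1010 PL?F → skip
[7] flags=1010 CC?F → skip
[8] flags=1000 → (cmp)
[9] flags=1000 VC?T → r0=0xa4
[10] flags=1000 NE?T → r5=0x26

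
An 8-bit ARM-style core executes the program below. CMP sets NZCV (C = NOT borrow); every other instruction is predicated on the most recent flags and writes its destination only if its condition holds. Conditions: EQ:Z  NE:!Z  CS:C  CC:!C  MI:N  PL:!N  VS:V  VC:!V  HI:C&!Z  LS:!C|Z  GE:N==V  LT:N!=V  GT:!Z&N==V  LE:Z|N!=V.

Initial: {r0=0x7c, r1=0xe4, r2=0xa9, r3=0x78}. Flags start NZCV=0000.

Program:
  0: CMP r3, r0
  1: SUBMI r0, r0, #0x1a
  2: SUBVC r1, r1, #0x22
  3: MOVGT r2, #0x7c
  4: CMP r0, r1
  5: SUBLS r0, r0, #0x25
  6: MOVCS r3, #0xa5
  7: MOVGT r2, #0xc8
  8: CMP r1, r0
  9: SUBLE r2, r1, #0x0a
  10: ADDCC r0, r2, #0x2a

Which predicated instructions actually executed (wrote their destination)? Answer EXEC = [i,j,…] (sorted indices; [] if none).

[0] flags=1000 → (cmp)
[1] flags=1000 MI?T → r0=0x62
[2] flags=1000 VC?T → r1=0xc2
[3] flags=1000 GT?F → skip
[4] flags=1001 → (cmp)
[5] flags=1001 LS?T → r0=0x3d
[6] flags=1001 CS?F → skip
[7] flags=1001 GT?T → r2=0xc8
[8] flags=1010 → (cmp)
[9] flags=1010 LE?T → r2=0xb8
[10] flags=1010 CC?F → skip

EXEC = [1,2,5,7,9]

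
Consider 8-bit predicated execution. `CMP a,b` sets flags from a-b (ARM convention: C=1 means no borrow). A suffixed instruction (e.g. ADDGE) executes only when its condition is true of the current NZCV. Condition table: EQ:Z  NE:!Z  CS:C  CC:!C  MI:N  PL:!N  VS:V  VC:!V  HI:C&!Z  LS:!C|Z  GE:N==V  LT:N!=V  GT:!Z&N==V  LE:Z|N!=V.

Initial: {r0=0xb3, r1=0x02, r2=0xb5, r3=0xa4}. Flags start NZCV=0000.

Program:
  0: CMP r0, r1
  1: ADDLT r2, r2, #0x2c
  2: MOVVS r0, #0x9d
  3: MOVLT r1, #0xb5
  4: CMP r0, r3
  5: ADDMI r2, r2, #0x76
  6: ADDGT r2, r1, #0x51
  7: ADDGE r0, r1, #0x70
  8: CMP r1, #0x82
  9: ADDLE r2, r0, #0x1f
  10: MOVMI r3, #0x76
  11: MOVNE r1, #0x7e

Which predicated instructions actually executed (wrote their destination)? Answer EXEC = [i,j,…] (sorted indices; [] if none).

EXEC = [1,3,6,7,11]

[0] flags=1010 → (cmp)
[1] flags=1010 LT?T → r2=0xe1
[2] flags=1010 VS?F → skip
[3] flags=1010 LT?T → r1=0xb5
[4] flags=0010 → (cmp)
[5] flags=0010 MI?F → skip
[6] flags=0010 GT?T → r2=0x06
[7] flags=0010 GE?T → r0=0x25
[8] flags=0010 → (cmp)
[9] flags=0010 LE?F → skip
[10] flags=0010 MI?F → skip
[11] flags=0010 NE?T → r1=0x7e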